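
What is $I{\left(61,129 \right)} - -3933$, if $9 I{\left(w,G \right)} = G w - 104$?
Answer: $\frac{43162}{9} \approx 4795.8$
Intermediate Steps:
$I{\left(w,G \right)} = - \frac{104}{9} + \frac{G w}{9}$ ($I{\left(w,G \right)} = \frac{G w - 104}{9} = \frac{-104 + G w}{9} = - \frac{104}{9} + \frac{G w}{9}$)
$I{\left(61,129 \right)} - -3933 = \left(- \frac{104}{9} + \frac{1}{9} \cdot 129 \cdot 61\right) - -3933 = \left(- \frac{104}{9} + \frac{2623}{3}\right) + 3933 = \frac{7765}{9} + 3933 = \frac{43162}{9}$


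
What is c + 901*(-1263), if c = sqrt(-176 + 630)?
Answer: -1137963 + sqrt(454) ≈ -1.1379e+6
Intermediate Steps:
c = sqrt(454) ≈ 21.307
c + 901*(-1263) = sqrt(454) + 901*(-1263) = sqrt(454) - 1137963 = -1137963 + sqrt(454)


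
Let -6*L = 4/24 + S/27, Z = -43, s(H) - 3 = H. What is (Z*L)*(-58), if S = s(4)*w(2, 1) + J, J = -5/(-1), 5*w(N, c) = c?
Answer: -135923/810 ≈ -167.81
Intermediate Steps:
s(H) = 3 + H
w(N, c) = c/5
J = 5 (J = -5*(-1) = 5)
S = 32/5 (S = (3 + 4)*((1/5)*1) + 5 = 7*(1/5) + 5 = 7/5 + 5 = 32/5 ≈ 6.4000)
L = -109/1620 (L = -(4/24 + (32/5)/27)/6 = -(4*(1/24) + (32/5)*(1/27))/6 = -(1/6 + 32/135)/6 = -1/6*109/270 = -109/1620 ≈ -0.067284)
(Z*L)*(-58) = -43*(-109/1620)*(-58) = (4687/1620)*(-58) = -135923/810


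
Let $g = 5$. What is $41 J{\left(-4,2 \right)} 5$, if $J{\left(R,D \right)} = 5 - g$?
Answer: $0$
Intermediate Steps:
$J{\left(R,D \right)} = 0$ ($J{\left(R,D \right)} = 5 - 5 = 0$)
$41 J{\left(-4,2 \right)} 5 = 41 \cdot 0 \cdot 5 = 0 \cdot 5 = 0$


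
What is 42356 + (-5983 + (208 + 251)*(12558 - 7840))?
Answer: 2201935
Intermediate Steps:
42356 + (-5983 + (208 + 251)*(12558 - 7840)) = 42356 + (-5983 + 459*4718) = 42356 + (-5983 + 2165562) = 42356 + 2159579 = 2201935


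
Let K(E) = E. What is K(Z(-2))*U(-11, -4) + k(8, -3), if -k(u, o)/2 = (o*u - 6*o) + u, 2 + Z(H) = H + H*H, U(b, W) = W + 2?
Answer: -4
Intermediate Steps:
U(b, W) = 2 + W
Z(H) = -2 + H + H**2 (Z(H) = -2 + (H + H*H) = -2 + (H + H**2) = -2 + H + H**2)
k(u, o) = -2*u + 12*o - 2*o*u (k(u, o) = -2*((o*u - 6*o) + u) = -2*((-6*o + o*u) + u) = -2*(u - 6*o + o*u) = -2*u + 12*o - 2*o*u)
K(Z(-2))*U(-11, -4) + k(8, -3) = (-2 - 2 + (-2)**2)*(2 - 4) + (-2*8 + 12*(-3) - 2*(-3)*8) = (-2 - 2 + 4)*(-2) + (-16 - 36 + 48) = 0*(-2) - 4 = 0 - 4 = -4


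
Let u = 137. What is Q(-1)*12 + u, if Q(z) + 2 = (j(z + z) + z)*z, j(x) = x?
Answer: 149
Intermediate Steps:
Q(z) = -2 + 3*z² (Q(z) = -2 + ((z + z) + z)*z = -2 + (2*z + z)*z = -2 + (3*z)*z = -2 + 3*z²)
Q(-1)*12 + u = (-2 + 3*(-1)²)*12 + 137 = (-2 + 3*1)*12 + 137 = (-2 + 3)*12 + 137 = 1*12 + 137 = 12 + 137 = 149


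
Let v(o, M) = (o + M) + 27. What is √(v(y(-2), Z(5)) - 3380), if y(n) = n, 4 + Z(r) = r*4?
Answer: 3*I*√371 ≈ 57.784*I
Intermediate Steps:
Z(r) = -4 + 4*r (Z(r) = -4 + r*4 = -4 + 4*r)
v(o, M) = 27 + M + o (v(o, M) = (M + o) + 27 = 27 + M + o)
√(v(y(-2), Z(5)) - 3380) = √((27 + (-4 + 4*5) - 2) - 3380) = √((27 + (-4 + 20) - 2) - 3380) = √((27 + 16 - 2) - 3380) = √(41 - 3380) = √(-3339) = 3*I*√371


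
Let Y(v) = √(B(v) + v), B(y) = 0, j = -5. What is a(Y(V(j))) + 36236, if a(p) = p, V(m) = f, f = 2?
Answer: 36236 + √2 ≈ 36237.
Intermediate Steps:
V(m) = 2
Y(v) = √v (Y(v) = √(0 + v) = √v)
a(Y(V(j))) + 36236 = √2 + 36236 = 36236 + √2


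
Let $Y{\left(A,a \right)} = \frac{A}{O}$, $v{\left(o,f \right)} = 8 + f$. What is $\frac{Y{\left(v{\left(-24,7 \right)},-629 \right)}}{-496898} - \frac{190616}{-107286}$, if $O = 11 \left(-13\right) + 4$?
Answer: $\frac{6582812091821}{3705058818546} \approx 1.7767$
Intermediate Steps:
$O = -139$ ($O = -143 + 4 = -139$)
$Y{\left(A,a \right)} = - \frac{A}{139}$ ($Y{\left(A,a \right)} = \frac{A}{-139} = A \left(- \frac{1}{139}\right) = - \frac{A}{139}$)
$\frac{Y{\left(v{\left(-24,7 \right)},-629 \right)}}{-496898} - \frac{190616}{-107286} = \frac{\left(- \frac{1}{139}\right) \left(8 + 7\right)}{-496898} - \frac{190616}{-107286} = \left(- \frac{1}{139}\right) 15 \left(- \frac{1}{496898}\right) - - \frac{95308}{53643} = \left(- \frac{15}{139}\right) \left(- \frac{1}{496898}\right) + \frac{95308}{53643} = \frac{15}{69068822} + \frac{95308}{53643} = \frac{6582812091821}{3705058818546}$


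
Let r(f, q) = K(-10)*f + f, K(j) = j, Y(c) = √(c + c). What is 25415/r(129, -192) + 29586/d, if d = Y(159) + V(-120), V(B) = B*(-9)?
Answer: 1243553275/225636867 - 4931*√318/194347 ≈ 5.0589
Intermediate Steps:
V(B) = -9*B
Y(c) = √2*√c (Y(c) = √(2*c) = √2*√c)
d = 1080 + √318 (d = √2*√159 - 9*(-120) = √318 + 1080 = 1080 + √318 ≈ 1097.8)
r(f, q) = -9*f (r(f, q) = -10*f + f = -9*f)
25415/r(129, -192) + 29586/d = 25415/((-9*129)) + 29586/(1080 + √318) = 25415/(-1161) + 29586/(1080 + √318) = 25415*(-1/1161) + 29586/(1080 + √318) = -25415/1161 + 29586/(1080 + √318)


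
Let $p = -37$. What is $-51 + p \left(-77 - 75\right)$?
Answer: $5573$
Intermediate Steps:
$-51 + p \left(-77 - 75\right) = -51 - 37 \left(-77 - 75\right) = -51 - -5624 = -51 + 5624 = 5573$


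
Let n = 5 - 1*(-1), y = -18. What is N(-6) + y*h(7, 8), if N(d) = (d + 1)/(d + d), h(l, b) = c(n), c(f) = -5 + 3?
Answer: 437/12 ≈ 36.417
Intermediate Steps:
n = 6 (n = 5 + 1 = 6)
c(f) = -2
h(l, b) = -2
N(d) = (1 + d)/(2*d) (N(d) = (1 + d)/((2*d)) = (1 + d)*(1/(2*d)) = (1 + d)/(2*d))
N(-6) + y*h(7, 8) = (½)*(1 - 6)/(-6) - 18*(-2) = (½)*(-⅙)*(-5) + 36 = 5/12 + 36 = 437/12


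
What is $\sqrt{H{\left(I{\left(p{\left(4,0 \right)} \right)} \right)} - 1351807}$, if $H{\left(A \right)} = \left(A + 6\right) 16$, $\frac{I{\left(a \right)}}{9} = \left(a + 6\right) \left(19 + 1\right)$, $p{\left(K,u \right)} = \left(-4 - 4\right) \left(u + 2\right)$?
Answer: $i \sqrt{1380511} \approx 1175.0 i$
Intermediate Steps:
$p{\left(K,u \right)} = -16 - 8 u$ ($p{\left(K,u \right)} = - 8 \left(2 + u\right) = -16 - 8 u$)
$I{\left(a \right)} = 1080 + 180 a$ ($I{\left(a \right)} = 9 \left(a + 6\right) \left(19 + 1\right) = 9 \left(6 + a\right) 20 = 9 \left(120 + 20 a\right) = 1080 + 180 a$)
$H{\left(A \right)} = 96 + 16 A$ ($H{\left(A \right)} = \left(6 + A\right) 16 = 96 + 16 A$)
$\sqrt{H{\left(I{\left(p{\left(4,0 \right)} \right)} \right)} - 1351807} = \sqrt{\left(96 + 16 \left(1080 + 180 \left(-16 - 0\right)\right)\right) - 1351807} = \sqrt{\left(96 + 16 \left(1080 + 180 \left(-16 + 0\right)\right)\right) - 1351807} = \sqrt{\left(96 + 16 \left(1080 + 180 \left(-16\right)\right)\right) - 1351807} = \sqrt{\left(96 + 16 \left(1080 - 2880\right)\right) - 1351807} = \sqrt{\left(96 + 16 \left(-1800\right)\right) - 1351807} = \sqrt{\left(96 - 28800\right) - 1351807} = \sqrt{-28704 - 1351807} = \sqrt{-1380511} = i \sqrt{1380511}$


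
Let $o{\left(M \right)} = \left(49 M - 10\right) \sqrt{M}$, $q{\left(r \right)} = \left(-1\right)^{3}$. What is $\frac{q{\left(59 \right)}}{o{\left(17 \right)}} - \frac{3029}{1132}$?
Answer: $- \frac{3029}{1132} - \frac{\sqrt{17}}{13991} \approx -2.6761$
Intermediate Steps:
$q{\left(r \right)} = -1$
$o{\left(M \right)} = \sqrt{M} \left(-10 + 49 M\right)$ ($o{\left(M \right)} = \left(-10 + 49 M\right) \sqrt{M} = \sqrt{M} \left(-10 + 49 M\right)$)
$\frac{q{\left(59 \right)}}{o{\left(17 \right)}} - \frac{3029}{1132} = - \frac{1}{\sqrt{17} \left(-10 + 49 \cdot 17\right)} - \frac{3029}{1132} = - \frac{1}{\sqrt{17} \left(-10 + 833\right)} - \frac{3029}{1132} = - \frac{1}{\sqrt{17} \cdot 823} - \frac{3029}{1132} = - \frac{1}{823 \sqrt{17}} - \frac{3029}{1132} = - \frac{\sqrt{17}}{13991} - \frac{3029}{1132} = - \frac{3029}{1132} - \frac{\sqrt{17}}{13991}$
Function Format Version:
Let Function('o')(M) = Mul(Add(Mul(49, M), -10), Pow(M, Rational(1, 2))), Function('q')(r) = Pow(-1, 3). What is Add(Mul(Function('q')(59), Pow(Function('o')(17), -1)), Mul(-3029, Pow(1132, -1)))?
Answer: Add(Rational(-3029, 1132), Mul(Rational(-1, 13991), Pow(17, Rational(1, 2)))) ≈ -2.6761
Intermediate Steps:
Function('q')(r) = -1
Function('o')(M) = Mul(Pow(M, Rational(1, 2)), Add(-10, Mul(49, M))) (Function('o')(M) = Mul(Add(-10, Mul(49, M)), Pow(M, Rational(1, 2))) = Mul(Pow(M, Rational(1, 2)), Add(-10, Mul(49, M))))
Add(Mul(Function('q')(59), Pow(Function('o')(17), -1)), Mul(-3029, Pow(1132, -1))) = Add(Mul(-1, Pow(Mul(Pow(17, Rational(1, 2)), Add(-10, Mul(49, 17))), -1)), Mul(-3029, Pow(1132, -1))) = Add(Mul(-1, Pow(Mul(Pow(17, Rational(1, 2)), Add(-10, 833)), -1)), Mul(-3029, Rational(1, 1132))) = Add(Mul(-1, Pow(Mul(Pow(17, Rational(1, 2)), 823), -1)), Rational(-3029, 1132)) = Add(Mul(-1, Pow(Mul(823, Pow(17, Rational(1, 2))), -1)), Rational(-3029, 1132)) = Add(Mul(-1, Mul(Rational(1, 13991), Pow(17, Rational(1, 2)))), Rational(-3029, 1132)) = Add(Mul(Rational(-1, 13991), Pow(17, Rational(1, 2))), Rational(-3029, 1132)) = Add(Rational(-3029, 1132), Mul(Rational(-1, 13991), Pow(17, Rational(1, 2))))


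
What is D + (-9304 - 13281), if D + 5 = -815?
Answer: -23405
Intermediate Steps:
D = -820 (D = -5 - 815 = -820)
D + (-9304 - 13281) = -820 + (-9304 - 13281) = -820 - 22585 = -23405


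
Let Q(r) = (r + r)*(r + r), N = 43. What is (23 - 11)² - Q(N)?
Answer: -7252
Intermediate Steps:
Q(r) = 4*r² (Q(r) = (2*r)*(2*r) = 4*r²)
(23 - 11)² - Q(N) = (23 - 11)² - 4*43² = 12² - 4*1849 = 144 - 1*7396 = 144 - 7396 = -7252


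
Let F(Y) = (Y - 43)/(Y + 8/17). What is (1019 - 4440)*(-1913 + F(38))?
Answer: 4280310727/654 ≈ 6.5448e+6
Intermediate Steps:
F(Y) = (-43 + Y)/(8/17 + Y) (F(Y) = (-43 + Y)/(Y + 8*(1/17)) = (-43 + Y)/(Y + 8/17) = (-43 + Y)/(8/17 + Y))
(1019 - 4440)*(-1913 + F(38)) = (1019 - 4440)*(-1913 + 17*(-43 + 38)/(8 + 17*38)) = -3421*(-1913 + 17*(-5)/(8 + 646)) = -3421*(-1913 + 17*(-5)/654) = -3421*(-1913 + 17*(1/654)*(-5)) = -3421*(-1913 - 85/654) = -3421*(-1251187/654) = 4280310727/654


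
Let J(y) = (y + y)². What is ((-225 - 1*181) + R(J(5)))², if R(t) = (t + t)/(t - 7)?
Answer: 1410603364/8649 ≈ 1.6309e+5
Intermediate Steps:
J(y) = 4*y² (J(y) = (2*y)² = 4*y²)
R(t) = 2*t/(-7 + t) (R(t) = (2*t)/(-7 + t) = 2*t/(-7 + t))
((-225 - 1*181) + R(J(5)))² = ((-225 - 1*181) + 2*(4*5²)/(-7 + 4*5²))² = ((-225 - 181) + 2*(4*25)/(-7 + 4*25))² = (-406 + 2*100/(-7 + 100))² = (-406 + 2*100/93)² = (-406 + 2*100*(1/93))² = (-406 + 200/93)² = (-37558/93)² = 1410603364/8649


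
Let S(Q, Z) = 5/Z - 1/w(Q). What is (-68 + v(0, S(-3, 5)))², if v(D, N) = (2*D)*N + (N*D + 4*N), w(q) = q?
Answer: 35344/9 ≈ 3927.1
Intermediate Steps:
S(Q, Z) = -1/Q + 5/Z (S(Q, Z) = 5/Z - 1/Q = -1/Q + 5/Z)
v(D, N) = 4*N + 3*D*N (v(D, N) = 2*D*N + (D*N + 4*N) = 2*D*N + (4*N + D*N) = 4*N + 3*D*N)
(-68 + v(0, S(-3, 5)))² = (-68 + (-1/(-3) + 5/5)*(4 + 3*0))² = (-68 + (-1*(-⅓) + 5*(⅕))*(4 + 0))² = (-68 + (⅓ + 1)*4)² = (-68 + (4/3)*4)² = (-68 + 16/3)² = (-188/3)² = 35344/9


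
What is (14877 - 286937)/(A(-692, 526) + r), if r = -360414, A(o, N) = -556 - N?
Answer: 68015/90374 ≈ 0.75259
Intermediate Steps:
(14877 - 286937)/(A(-692, 526) + r) = (14877 - 286937)/((-556 - 1*526) - 360414) = -272060/((-556 - 526) - 360414) = -272060/(-1082 - 360414) = -272060/(-361496) = -272060*(-1/361496) = 68015/90374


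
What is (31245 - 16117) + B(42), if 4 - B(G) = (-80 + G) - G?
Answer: 15212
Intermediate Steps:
B(G) = 84 (B(G) = 4 - ((-80 + G) - G) = 4 - 1*(-80) = 4 + 80 = 84)
(31245 - 16117) + B(42) = (31245 - 16117) + 84 = 15128 + 84 = 15212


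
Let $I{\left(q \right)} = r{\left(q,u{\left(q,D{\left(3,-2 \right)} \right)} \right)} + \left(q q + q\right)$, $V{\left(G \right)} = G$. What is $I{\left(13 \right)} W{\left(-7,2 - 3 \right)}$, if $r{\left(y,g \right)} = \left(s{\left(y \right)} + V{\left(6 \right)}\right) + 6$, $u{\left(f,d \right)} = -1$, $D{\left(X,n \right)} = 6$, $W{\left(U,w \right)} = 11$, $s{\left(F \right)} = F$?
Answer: $2277$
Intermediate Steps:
$r{\left(y,g \right)} = 12 + y$ ($r{\left(y,g \right)} = \left(y + 6\right) + 6 = \left(6 + y\right) + 6 = 12 + y$)
$I{\left(q \right)} = 12 + q^{2} + 2 q$ ($I{\left(q \right)} = \left(12 + q\right) + \left(q q + q\right) = \left(12 + q\right) + \left(q^{2} + q\right) = \left(12 + q\right) + \left(q + q^{2}\right) = 12 + q^{2} + 2 q$)
$I{\left(13 \right)} W{\left(-7,2 - 3 \right)} = \left(12 + 13^{2} + 2 \cdot 13\right) 11 = \left(12 + 169 + 26\right) 11 = 207 \cdot 11 = 2277$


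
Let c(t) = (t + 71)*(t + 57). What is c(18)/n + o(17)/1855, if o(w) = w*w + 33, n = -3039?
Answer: -543027/268445 ≈ -2.0229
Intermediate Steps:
o(w) = 33 + w**2 (o(w) = w**2 + 33 = 33 + w**2)
c(t) = (57 + t)*(71 + t) (c(t) = (71 + t)*(57 + t) = (57 + t)*(71 + t))
c(18)/n + o(17)/1855 = (4047 + 18**2 + 128*18)/(-3039) + (33 + 17**2)/1855 = (4047 + 324 + 2304)*(-1/3039) + (33 + 289)*(1/1855) = 6675*(-1/3039) + 322*(1/1855) = -2225/1013 + 46/265 = -543027/268445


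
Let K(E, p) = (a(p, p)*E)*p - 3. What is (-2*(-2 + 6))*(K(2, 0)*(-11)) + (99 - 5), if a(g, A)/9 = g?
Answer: -170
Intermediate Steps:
a(g, A) = 9*g
K(E, p) = -3 + 9*E*p² (K(E, p) = ((9*p)*E)*p - 3 = (9*E*p)*p - 3 = 9*E*p² - 3 = -3 + 9*E*p²)
(-2*(-2 + 6))*(K(2, 0)*(-11)) + (99 - 5) = (-2*(-2 + 6))*((-3 + 9*2*0²)*(-11)) + (99 - 5) = (-2*4)*((-3 + 9*2*0)*(-11)) + 94 = -8*(-3 + 0)*(-11) + 94 = -(-24)*(-11) + 94 = -8*33 + 94 = -264 + 94 = -170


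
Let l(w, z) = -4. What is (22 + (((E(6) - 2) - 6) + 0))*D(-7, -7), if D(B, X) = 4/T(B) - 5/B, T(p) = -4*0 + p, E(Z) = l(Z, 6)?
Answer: 10/7 ≈ 1.4286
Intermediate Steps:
E(Z) = -4
T(p) = p (T(p) = 0 + p = p)
D(B, X) = -1/B (D(B, X) = 4/B - 5/B = -1/B)
(22 + (((E(6) - 2) - 6) + 0))*D(-7, -7) = (22 + (((-4 - 2) - 6) + 0))*(-1/(-7)) = (22 + ((-6 - 6) + 0))*(-1*(-⅐)) = (22 + (-12 + 0))*(⅐) = (22 - 12)*(⅐) = 10*(⅐) = 10/7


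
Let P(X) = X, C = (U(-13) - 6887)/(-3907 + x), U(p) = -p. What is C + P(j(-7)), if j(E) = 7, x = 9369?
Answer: 15680/2731 ≈ 5.7415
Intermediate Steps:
C = -3437/2731 (C = (-1*(-13) - 6887)/(-3907 + 9369) = (13 - 6887)/5462 = -6874*1/5462 = -3437/2731 ≈ -1.2585)
C + P(j(-7)) = -3437/2731 + 7 = 15680/2731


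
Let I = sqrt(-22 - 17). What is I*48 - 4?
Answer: -4 + 48*I*sqrt(39) ≈ -4.0 + 299.76*I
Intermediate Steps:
I = I*sqrt(39) (I = sqrt(-39) = I*sqrt(39) ≈ 6.245*I)
I*48 - 4 = (I*sqrt(39))*48 - 4 = 48*I*sqrt(39) - 4 = -4 + 48*I*sqrt(39)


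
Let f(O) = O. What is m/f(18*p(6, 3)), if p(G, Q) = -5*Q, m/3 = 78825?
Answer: -5255/6 ≈ -875.83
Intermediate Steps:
m = 236475 (m = 3*78825 = 236475)
m/f(18*p(6, 3)) = 236475/((18*(-5*3))) = 236475/((18*(-15))) = 236475/(-270) = 236475*(-1/270) = -5255/6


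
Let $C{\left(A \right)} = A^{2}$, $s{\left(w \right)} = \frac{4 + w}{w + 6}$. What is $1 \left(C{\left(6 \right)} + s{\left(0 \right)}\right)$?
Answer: $\frac{110}{3} \approx 36.667$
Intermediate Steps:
$s{\left(w \right)} = \frac{4 + w}{6 + w}$
$1 \left(C{\left(6 \right)} + s{\left(0 \right)}\right) = 1 \left(6^{2} + \frac{4 + 0}{6 + 0}\right) = 1 \left(36 + \frac{1}{6} \cdot 4\right) = 1 \left(36 + \frac{2}{3}\right) = 1 \cdot \frac{110}{3} = \frac{110}{3}$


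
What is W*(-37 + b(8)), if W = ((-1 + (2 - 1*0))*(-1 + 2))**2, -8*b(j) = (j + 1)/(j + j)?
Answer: -4745/128 ≈ -37.070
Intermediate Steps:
b(j) = -(1 + j)/(16*j) (b(j) = -(j + 1)/(8*(j + j)) = -(1 + j)/(8*(2*j)) = -(1 + j)*1/(2*j)/8 = -(1 + j)/(16*j))
W = 1 (W = ((-1 + (2 + 0))*1)**2 = ((-1 + 2)*1)**2 = (1*1)**2 = 1**2 = 1)
W*(-37 + b(8)) = 1*(-37 + (1/16)*(-1 - 1*8)/8) = 1*(-37 + (1/16)*(1/8)*(-1 - 8)) = 1*(-37 + (1/16)*(1/8)*(-9)) = 1*(-37 - 9/128) = 1*(-4745/128) = -4745/128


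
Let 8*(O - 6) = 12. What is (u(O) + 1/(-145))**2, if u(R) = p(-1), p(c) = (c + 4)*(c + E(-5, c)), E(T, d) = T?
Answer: 6817321/21025 ≈ 324.25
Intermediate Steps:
O = 15/2 (O = 6 + (1/8)*12 = 6 + 3/2 = 15/2 ≈ 7.5000)
p(c) = (-5 + c)*(4 + c) (p(c) = (c + 4)*(c - 5) = (4 + c)*(-5 + c) = (-5 + c)*(4 + c))
u(R) = -18 (u(R) = -20 + (-1)**2 - 1*(-1) = -20 + 1 + 1 = -18)
(u(O) + 1/(-145))**2 = (-18 + 1/(-145))**2 = (-18 - 1/145)**2 = (-2611/145)**2 = 6817321/21025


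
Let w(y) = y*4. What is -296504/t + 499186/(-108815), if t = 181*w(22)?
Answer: -5026889671/216650665 ≈ -23.203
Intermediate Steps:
w(y) = 4*y
t = 15928 (t = 181*(4*22) = 181*88 = 15928)
-296504/t + 499186/(-108815) = -296504/15928 + 499186/(-108815) = -296504*1/15928 + 499186*(-1/108815) = -37063/1991 - 499186/108815 = -5026889671/216650665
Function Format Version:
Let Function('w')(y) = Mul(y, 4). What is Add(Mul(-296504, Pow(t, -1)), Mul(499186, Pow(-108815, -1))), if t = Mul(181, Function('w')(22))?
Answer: Rational(-5026889671, 216650665) ≈ -23.203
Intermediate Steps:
Function('w')(y) = Mul(4, y)
t = 15928 (t = Mul(181, Mul(4, 22)) = Mul(181, 88) = 15928)
Add(Mul(-296504, Pow(t, -1)), Mul(499186, Pow(-108815, -1))) = Add(Mul(-296504, Pow(15928, -1)), Mul(499186, Pow(-108815, -1))) = Add(Mul(-296504, Rational(1, 15928)), Mul(499186, Rational(-1, 108815))) = Add(Rational(-37063, 1991), Rational(-499186, 108815)) = Rational(-5026889671, 216650665)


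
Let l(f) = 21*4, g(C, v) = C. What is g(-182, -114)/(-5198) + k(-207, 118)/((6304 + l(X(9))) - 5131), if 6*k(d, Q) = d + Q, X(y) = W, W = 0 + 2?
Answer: 455011/19601658 ≈ 0.023213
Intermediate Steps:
W = 2
X(y) = 2
l(f) = 84
k(d, Q) = Q/6 + d/6 (k(d, Q) = (d + Q)/6 = (Q + d)/6 = Q/6 + d/6)
g(-182, -114)/(-5198) + k(-207, 118)/((6304 + l(X(9))) - 5131) = -182/(-5198) + ((1/6)*118 + (1/6)*(-207))/((6304 + 84) - 5131) = -182*(-1/5198) + (59/3 - 69/2)/(6388 - 5131) = 91/2599 - 89/6/1257 = 91/2599 - 89/6*1/1257 = 91/2599 - 89/7542 = 455011/19601658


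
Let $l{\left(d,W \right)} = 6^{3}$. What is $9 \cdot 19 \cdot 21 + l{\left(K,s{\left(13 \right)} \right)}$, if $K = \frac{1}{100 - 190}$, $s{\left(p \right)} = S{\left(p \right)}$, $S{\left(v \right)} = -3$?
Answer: $3807$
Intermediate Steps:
$s{\left(p \right)} = -3$
$K = - \frac{1}{90}$ ($K = \frac{1}{-90} = - \frac{1}{90} \approx -0.011111$)
$l{\left(d,W \right)} = 216$
$9 \cdot 19 \cdot 21 + l{\left(K,s{\left(13 \right)} \right)} = 9 \cdot 19 \cdot 21 + 216 = 171 \cdot 21 + 216 = 3591 + 216 = 3807$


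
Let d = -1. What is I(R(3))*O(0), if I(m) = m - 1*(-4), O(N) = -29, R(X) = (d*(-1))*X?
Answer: -203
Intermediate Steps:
R(X) = X (R(X) = (-1*(-1))*X = 1*X = X)
I(m) = 4 + m (I(m) = m + 4 = 4 + m)
I(R(3))*O(0) = (4 + 3)*(-29) = 7*(-29) = -203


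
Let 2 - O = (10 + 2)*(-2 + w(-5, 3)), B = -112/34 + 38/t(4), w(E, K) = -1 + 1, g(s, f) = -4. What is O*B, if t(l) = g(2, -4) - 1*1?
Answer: -24076/85 ≈ -283.25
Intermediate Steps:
t(l) = -5 (t(l) = -4 - 1*1 = -4 - 1 = -5)
w(E, K) = 0
B = -926/85 (B = -112/34 + 38/(-5) = -112*1/34 + 38*(-1/5) = -56/17 - 38/5 = -926/85 ≈ -10.894)
O = 26 (O = 2 - (10 + 2)*(-2 + 0) = 2 - 12*(-2) = 2 - 1*(-24) = 2 + 24 = 26)
O*B = 26*(-926/85) = -24076/85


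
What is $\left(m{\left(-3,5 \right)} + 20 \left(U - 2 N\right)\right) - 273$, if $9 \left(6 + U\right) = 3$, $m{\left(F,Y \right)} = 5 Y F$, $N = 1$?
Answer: $- \frac{1504}{3} \approx -501.33$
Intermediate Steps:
$m{\left(F,Y \right)} = 5 F Y$
$U = - \frac{17}{3}$ ($U = -6 + \frac{1}{9} \cdot 3 = -6 + \frac{1}{3} = - \frac{17}{3} \approx -5.6667$)
$\left(m{\left(-3,5 \right)} + 20 \left(U - 2 N\right)\right) - 273 = \left(5 \left(-3\right) 5 + 20 \left(- \frac{17}{3} - 2\right)\right) - 273 = \left(-75 + 20 \left(- \frac{17}{3} - 2\right)\right) - 273 = \left(-75 + 20 \left(- \frac{23}{3}\right)\right) - 273 = \left(-75 - \frac{460}{3}\right) - 273 = - \frac{685}{3} - 273 = - \frac{1504}{3}$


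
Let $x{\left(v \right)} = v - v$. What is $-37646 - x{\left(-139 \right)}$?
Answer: $-37646$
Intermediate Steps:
$x{\left(v \right)} = 0$
$-37646 - x{\left(-139 \right)} = -37646 - 0 = -37646 + 0 = -37646$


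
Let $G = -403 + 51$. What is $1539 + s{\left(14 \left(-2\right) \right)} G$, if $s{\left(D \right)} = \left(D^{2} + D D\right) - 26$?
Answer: $-541245$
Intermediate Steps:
$G = -352$
$s{\left(D \right)} = -26 + 2 D^{2}$ ($s{\left(D \right)} = \left(D^{2} + D^{2}\right) - 26 = 2 D^{2} - 26 = -26 + 2 D^{2}$)
$1539 + s{\left(14 \left(-2\right) \right)} G = 1539 + \left(-26 + 2 \left(14 \left(-2\right)\right)^{2}\right) \left(-352\right) = 1539 + \left(-26 + 2 \left(-28\right)^{2}\right) \left(-352\right) = 1539 + \left(-26 + 2 \cdot 784\right) \left(-352\right) = 1539 + \left(-26 + 1568\right) \left(-352\right) = 1539 + 1542 \left(-352\right) = 1539 - 542784 = -541245$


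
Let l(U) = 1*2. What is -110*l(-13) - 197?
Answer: -417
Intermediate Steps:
l(U) = 2
-110*l(-13) - 197 = -110*2 - 197 = -220 - 197 = -417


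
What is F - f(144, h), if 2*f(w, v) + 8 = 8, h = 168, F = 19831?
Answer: 19831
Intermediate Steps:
f(w, v) = 0 (f(w, v) = -4 + (1/2)*8 = -4 + 4 = 0)
F - f(144, h) = 19831 - 1*0 = 19831 + 0 = 19831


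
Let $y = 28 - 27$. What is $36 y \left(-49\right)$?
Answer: $-1764$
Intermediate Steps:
$y = 1$
$36 y \left(-49\right) = 36 \cdot 1 \left(-49\right) = 36 \left(-49\right) = -1764$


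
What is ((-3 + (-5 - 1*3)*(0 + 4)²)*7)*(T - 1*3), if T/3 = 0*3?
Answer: 2751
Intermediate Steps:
T = 0 (T = 3*(0*3) = 3*0 = 0)
((-3 + (-5 - 1*3)*(0 + 4)²)*7)*(T - 1*3) = ((-3 + (-5 - 1*3)*(0 + 4)²)*7)*(0 - 1*3) = ((-3 + (-5 - 3)*4²)*7)*(0 - 3) = ((-3 - 8*16)*7)*(-3) = ((-3 - 128)*7)*(-3) = -131*7*(-3) = -917*(-3) = 2751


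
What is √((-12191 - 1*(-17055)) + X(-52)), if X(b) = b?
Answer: 2*√1203 ≈ 69.369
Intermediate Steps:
√((-12191 - 1*(-17055)) + X(-52)) = √((-12191 - 1*(-17055)) - 52) = √((-12191 + 17055) - 52) = √(4864 - 52) = √4812 = 2*√1203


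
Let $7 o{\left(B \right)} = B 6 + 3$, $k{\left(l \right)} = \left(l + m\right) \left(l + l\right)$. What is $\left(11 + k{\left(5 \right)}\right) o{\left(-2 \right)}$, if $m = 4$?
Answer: $- \frac{909}{7} \approx -129.86$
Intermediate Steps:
$k{\left(l \right)} = 2 l \left(4 + l\right)$ ($k{\left(l \right)} = \left(l + 4\right) \left(l + l\right) = \left(4 + l\right) 2 l = 2 l \left(4 + l\right)$)
$o{\left(B \right)} = \frac{3}{7} + \frac{6 B}{7}$ ($o{\left(B \right)} = \frac{B 6 + 3}{7} = \frac{6 B + 3}{7} = \frac{3 + 6 B}{7} = \frac{3}{7} + \frac{6 B}{7}$)
$\left(11 + k{\left(5 \right)}\right) o{\left(-2 \right)} = \left(11 + 2 \cdot 5 \left(4 + 5\right)\right) \left(\frac{3}{7} + \frac{6}{7} \left(-2\right)\right) = \left(11 + 2 \cdot 5 \cdot 9\right) \left(\frac{3}{7} - \frac{12}{7}\right) = \left(11 + 90\right) \left(- \frac{9}{7}\right) = 101 \left(- \frac{9}{7}\right) = - \frac{909}{7}$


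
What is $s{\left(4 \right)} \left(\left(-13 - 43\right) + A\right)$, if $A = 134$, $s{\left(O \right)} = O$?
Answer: $312$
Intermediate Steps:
$s{\left(4 \right)} \left(\left(-13 - 43\right) + A\right) = 4 \left(\left(-13 - 43\right) + 134\right) = 4 \left(-56 + 134\right) = 4 \cdot 78 = 312$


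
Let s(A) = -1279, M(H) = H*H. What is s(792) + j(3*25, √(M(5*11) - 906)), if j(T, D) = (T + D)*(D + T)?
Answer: 6465 + 150*√2119 ≈ 13370.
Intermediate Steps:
M(H) = H²
j(T, D) = (D + T)² (j(T, D) = (D + T)*(D + T) = (D + T)²)
s(792) + j(3*25, √(M(5*11) - 906)) = -1279 + (√((5*11)² - 906) + 3*25)² = -1279 + (√(55² - 906) + 75)² = -1279 + (√(3025 - 906) + 75)² = -1279 + (√2119 + 75)² = -1279 + (75 + √2119)²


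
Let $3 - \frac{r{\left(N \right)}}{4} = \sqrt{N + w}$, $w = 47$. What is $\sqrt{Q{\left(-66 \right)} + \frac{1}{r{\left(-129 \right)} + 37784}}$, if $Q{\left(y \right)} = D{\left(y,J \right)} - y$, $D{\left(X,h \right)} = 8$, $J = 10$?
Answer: $\frac{\sqrt{\frac{2796905 - 296 i \sqrt{82}}{9449 - i \sqrt{82}}}}{2} \approx 8.6023 + 1.4738 \cdot 10^{-9} i$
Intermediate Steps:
$r{\left(N \right)} = 12 - 4 \sqrt{47 + N}$ ($r{\left(N \right)} = 12 - 4 \sqrt{N + 47} = 12 - 4 \sqrt{47 + N}$)
$Q{\left(y \right)} = 8 - y$
$\sqrt{Q{\left(-66 \right)} + \frac{1}{r{\left(-129 \right)} + 37784}} = \sqrt{\left(8 - -66\right) + \frac{1}{\left(12 - 4 \sqrt{47 - 129}\right) + 37784}} = \sqrt{\left(8 + 66\right) + \frac{1}{\left(12 - 4 \sqrt{-82}\right) + 37784}} = \sqrt{74 + \frac{1}{\left(12 - 4 i \sqrt{82}\right) + 37784}} = \sqrt{74 + \frac{1}{37796 - 4 i \sqrt{82}}}$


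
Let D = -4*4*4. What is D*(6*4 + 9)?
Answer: -2112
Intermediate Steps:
D = -64 (D = -16*4 = -64)
D*(6*4 + 9) = -64*(6*4 + 9) = -64*(24 + 9) = -64*33 = -2112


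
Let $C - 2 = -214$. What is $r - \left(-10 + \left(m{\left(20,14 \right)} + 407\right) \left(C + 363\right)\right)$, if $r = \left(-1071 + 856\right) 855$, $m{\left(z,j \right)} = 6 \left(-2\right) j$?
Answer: $-219904$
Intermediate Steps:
$C = -212$ ($C = 2 - 214 = -212$)
$m{\left(z,j \right)} = - 12 j$
$r = -183825$ ($r = \left(-215\right) 855 = -183825$)
$r - \left(-10 + \left(m{\left(20,14 \right)} + 407\right) \left(C + 363\right)\right) = -183825 - \left(-10 + \left(\left(-12\right) 14 + 407\right) \left(-212 + 363\right)\right) = -183825 - \left(-10 + \left(-168 + 407\right) 151\right) = -183825 - \left(-10 + 239 \cdot 151\right) = -183825 - \left(-10 + 36089\right) = -183825 - 36079 = -219904$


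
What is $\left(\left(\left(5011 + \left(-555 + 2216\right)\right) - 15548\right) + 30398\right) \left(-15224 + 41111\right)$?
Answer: $557140014$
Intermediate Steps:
$\left(\left(\left(5011 + \left(-555 + 2216\right)\right) - 15548\right) + 30398\right) \left(-15224 + 41111\right) = \left(\left(\left(5011 + 1661\right) - 15548\right) + 30398\right) 25887 = \left(\left(6672 - 15548\right) + 30398\right) 25887 = \left(-8876 + 30398\right) 25887 = 21522 \cdot 25887 = 557140014$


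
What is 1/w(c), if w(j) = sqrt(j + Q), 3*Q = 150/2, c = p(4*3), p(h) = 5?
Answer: sqrt(30)/30 ≈ 0.18257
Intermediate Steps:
c = 5
Q = 25 (Q = (150/2)/3 = (150*(1/2))/3 = (1/3)*75 = 25)
w(j) = sqrt(25 + j) (w(j) = sqrt(j + 25) = sqrt(25 + j))
1/w(c) = 1/(sqrt(25 + 5)) = 1/(sqrt(30)) = sqrt(30)/30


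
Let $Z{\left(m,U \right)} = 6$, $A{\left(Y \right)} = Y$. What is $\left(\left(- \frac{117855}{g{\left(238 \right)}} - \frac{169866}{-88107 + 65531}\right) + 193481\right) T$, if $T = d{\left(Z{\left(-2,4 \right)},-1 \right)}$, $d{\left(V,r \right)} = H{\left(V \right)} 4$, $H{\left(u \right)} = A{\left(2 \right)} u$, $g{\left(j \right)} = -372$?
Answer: $\frac{406907487366}{43741} \approx 9.3027 \cdot 10^{6}$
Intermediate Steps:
$H{\left(u \right)} = 2 u$
$d{\left(V,r \right)} = 8 V$ ($d{\left(V,r \right)} = 2 V 4 = 8 V$)
$T = 48$ ($T = 8 \cdot 6 = 48$)
$\left(\left(- \frac{117855}{g{\left(238 \right)}} - \frac{169866}{-88107 + 65531}\right) + 193481\right) T = \left(\left(- \frac{117855}{-372} - \frac{169866}{-88107 + 65531}\right) + 193481\right) 48 = \left(\left(\left(-117855\right) \left(- \frac{1}{372}\right) - \frac{169866}{-22576}\right) + 193481\right) 48 = \left(\left(\frac{39285}{124} - - \frac{84933}{11288}\right) + 193481\right) 48 = \left(\left(\frac{39285}{124} + \frac{84933}{11288}\right) + 193481\right) 48 = \left(\frac{113495193}{349928} + 193481\right) 48 = \frac{67817914561}{349928} \cdot 48 = \frac{406907487366}{43741}$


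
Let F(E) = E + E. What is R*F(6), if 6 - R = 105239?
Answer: -1262796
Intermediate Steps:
F(E) = 2*E
R = -105233 (R = 6 - 1*105239 = 6 - 105239 = -105233)
R*F(6) = -210466*6 = -105233*12 = -1262796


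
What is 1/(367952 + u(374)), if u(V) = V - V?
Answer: 1/367952 ≈ 2.7177e-6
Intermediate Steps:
u(V) = 0
1/(367952 + u(374)) = 1/(367952 + 0) = 1/367952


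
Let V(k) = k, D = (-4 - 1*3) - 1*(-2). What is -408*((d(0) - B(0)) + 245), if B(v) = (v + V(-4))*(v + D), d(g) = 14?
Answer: -97512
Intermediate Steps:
D = -5 (D = (-4 - 3) + 2 = -7 + 2 = -5)
B(v) = (-5 + v)*(-4 + v) (B(v) = (v - 4)*(v - 5) = (-4 + v)*(-5 + v) = (-5 + v)*(-4 + v))
-408*((d(0) - B(0)) + 245) = -408*((14 - (20 + 0**2 - 9*0)) + 245) = -408*((14 - (20 + 0 + 0)) + 245) = -408*((14 - 1*20) + 245) = -408*((14 - 20) + 245) = -408*(-6 + 245) = -408*239 = -97512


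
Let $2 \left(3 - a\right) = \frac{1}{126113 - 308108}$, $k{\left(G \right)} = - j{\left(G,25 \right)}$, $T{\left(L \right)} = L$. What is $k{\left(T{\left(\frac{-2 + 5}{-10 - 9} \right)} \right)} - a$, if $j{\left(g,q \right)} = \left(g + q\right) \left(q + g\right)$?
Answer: $- \frac{81485349691}{131400390} \approx -620.13$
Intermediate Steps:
$j{\left(g,q \right)} = \left(g + q\right)^{2}$ ($j{\left(g,q \right)} = \left(g + q\right) \left(g + q\right) = \left(g + q\right)^{2}$)
$k{\left(G \right)} = - \left(25 + G\right)^{2}$ ($k{\left(G \right)} = - \left(G + 25\right)^{2} = - \left(25 + G\right)^{2}$)
$a = \frac{1091971}{363990}$ ($a = 3 - \frac{1}{2 \left(126113 - 308108\right)} = 3 - \frac{1}{2 \left(-181995\right)} = 3 - - \frac{1}{363990} = 3 + \frac{1}{363990} = \frac{1091971}{363990} \approx 3.0$)
$k{\left(T{\left(\frac{-2 + 5}{-10 - 9} \right)} \right)} - a = - \left(25 + \frac{-2 + 5}{-10 - 9}\right)^{2} - \frac{1091971}{363990} = - \left(25 + \frac{3}{-19}\right)^{2} - \frac{1091971}{363990} = - \left(25 + 3 \left(- \frac{1}{19}\right)\right)^{2} - \frac{1091971}{363990} = - \left(25 - \frac{3}{19}\right)^{2} - \frac{1091971}{363990} = - \left(\frac{472}{19}\right)^{2} - \frac{1091971}{363990} = \left(-1\right) \frac{222784}{361} - \frac{1091971}{363990} = - \frac{222784}{361} - \frac{1091971}{363990} = - \frac{81485349691}{131400390}$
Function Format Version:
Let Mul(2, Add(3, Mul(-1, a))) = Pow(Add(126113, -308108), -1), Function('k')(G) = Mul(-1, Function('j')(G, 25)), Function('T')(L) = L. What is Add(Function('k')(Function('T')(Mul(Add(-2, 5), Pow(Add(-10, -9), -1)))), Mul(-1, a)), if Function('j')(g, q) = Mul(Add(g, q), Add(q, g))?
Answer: Rational(-81485349691, 131400390) ≈ -620.13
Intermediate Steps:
Function('j')(g, q) = Pow(Add(g, q), 2) (Function('j')(g, q) = Mul(Add(g, q), Add(g, q)) = Pow(Add(g, q), 2))
Function('k')(G) = Mul(-1, Pow(Add(25, G), 2)) (Function('k')(G) = Mul(-1, Pow(Add(G, 25), 2)) = Mul(-1, Pow(Add(25, G), 2)))
a = Rational(1091971, 363990) (a = Add(3, Mul(Rational(-1, 2), Pow(Add(126113, -308108), -1))) = Add(3, Mul(Rational(-1, 2), Pow(-181995, -1))) = Add(3, Mul(Rational(-1, 2), Rational(-1, 181995))) = Add(3, Rational(1, 363990)) = Rational(1091971, 363990) ≈ 3.0000)
Add(Function('k')(Function('T')(Mul(Add(-2, 5), Pow(Add(-10, -9), -1)))), Mul(-1, a)) = Add(Mul(-1, Pow(Add(25, Mul(Add(-2, 5), Pow(Add(-10, -9), -1))), 2)), Mul(-1, Rational(1091971, 363990))) = Add(Mul(-1, Pow(Add(25, Mul(3, Pow(-19, -1))), 2)), Rational(-1091971, 363990)) = Add(Mul(-1, Pow(Add(25, Mul(3, Rational(-1, 19))), 2)), Rational(-1091971, 363990)) = Add(Mul(-1, Pow(Add(25, Rational(-3, 19)), 2)), Rational(-1091971, 363990)) = Add(Mul(-1, Pow(Rational(472, 19), 2)), Rational(-1091971, 363990)) = Add(Mul(-1, Rational(222784, 361)), Rational(-1091971, 363990)) = Add(Rational(-222784, 361), Rational(-1091971, 363990)) = Rational(-81485349691, 131400390)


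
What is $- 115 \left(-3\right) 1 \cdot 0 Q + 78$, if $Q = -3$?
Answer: $78$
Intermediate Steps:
$- 115 \left(-3\right) 1 \cdot 0 Q + 78 = - 115 \left(-3\right) 1 \cdot 0 \left(-3\right) + 78 = - 115 \left(\left(-3\right) 0\right) + 78 = \left(-115\right) 0 + 78 = 0 + 78 = 78$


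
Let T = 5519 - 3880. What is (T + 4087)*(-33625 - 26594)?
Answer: -344813994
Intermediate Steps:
T = 1639
(T + 4087)*(-33625 - 26594) = (1639 + 4087)*(-33625 - 26594) = 5726*(-60219) = -344813994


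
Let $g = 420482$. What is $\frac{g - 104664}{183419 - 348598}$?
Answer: $- \frac{315818}{165179} \approx -1.912$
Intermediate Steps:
$\frac{g - 104664}{183419 - 348598} = \frac{420482 - 104664}{183419 - 348598} = \frac{315818}{-165179} = 315818 \left(- \frac{1}{165179}\right) = - \frac{315818}{165179}$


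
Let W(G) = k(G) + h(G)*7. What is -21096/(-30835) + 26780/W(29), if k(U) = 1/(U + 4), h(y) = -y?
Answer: -13554410946/103266415 ≈ -131.26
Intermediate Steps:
k(U) = 1/(4 + U)
W(G) = 1/(4 + G) - 7*G (W(G) = 1/(4 + G) - G*7 = 1/(4 + G) - 7*G)
-21096/(-30835) + 26780/W(29) = -21096/(-30835) + 26780/(((1 - 7*29*(4 + 29))/(4 + 29))) = -21096*(-1/30835) + 26780/(((1 - 7*29*33)/33)) = 21096/30835 + 26780/(((1 - 6699)/33)) = 21096/30835 + 26780/(((1/33)*(-6698))) = 21096/30835 + 26780/(-6698/33) = 21096/30835 + 26780*(-33/6698) = 21096/30835 - 441870/3349 = -13554410946/103266415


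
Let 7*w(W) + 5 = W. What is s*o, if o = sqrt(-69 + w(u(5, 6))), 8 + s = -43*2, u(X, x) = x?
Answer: -94*I*sqrt(3374)/7 ≈ -780.01*I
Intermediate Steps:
w(W) = -5/7 + W/7
s = -94 (s = -8 - 43*2 = -8 - 86 = -94)
o = I*sqrt(3374)/7 (o = sqrt(-69 + (-5/7 + (1/7)*6)) = sqrt(-69 + (-5/7 + 6/7)) = sqrt(-69 + 1/7) = sqrt(-482/7) = I*sqrt(3374)/7 ≈ 8.298*I)
s*o = -94*I*sqrt(3374)/7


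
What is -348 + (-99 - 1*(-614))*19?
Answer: 9437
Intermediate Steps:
-348 + (-99 - 1*(-614))*19 = -348 + (-99 + 614)*19 = -348 + 515*19 = -348 + 9785 = 9437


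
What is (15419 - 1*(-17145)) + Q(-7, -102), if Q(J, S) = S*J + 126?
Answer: 33404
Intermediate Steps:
Q(J, S) = 126 + J*S (Q(J, S) = J*S + 126 = 126 + J*S)
(15419 - 1*(-17145)) + Q(-7, -102) = (15419 - 1*(-17145)) + (126 - 7*(-102)) = (15419 + 17145) + (126 + 714) = 32564 + 840 = 33404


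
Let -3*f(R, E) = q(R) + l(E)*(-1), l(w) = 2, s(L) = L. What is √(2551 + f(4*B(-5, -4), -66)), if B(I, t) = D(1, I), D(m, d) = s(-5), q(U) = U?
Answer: 5*√921/3 ≈ 50.580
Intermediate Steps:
D(m, d) = -5
B(I, t) = -5
f(R, E) = ⅔ - R/3 (f(R, E) = -(R + 2*(-1))/3 = -(R - 2)/3 = -(-2 + R)/3 = ⅔ - R/3)
√(2551 + f(4*B(-5, -4), -66)) = √(2551 + (⅔ - 4*(-5)/3)) = √(2551 + (⅔ - ⅓*(-20))) = √(2551 + (⅔ + 20/3)) = √(2551 + 22/3) = √(7675/3) = 5*√921/3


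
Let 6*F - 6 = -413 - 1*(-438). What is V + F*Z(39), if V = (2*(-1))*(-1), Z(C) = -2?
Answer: -25/3 ≈ -8.3333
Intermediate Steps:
F = 31/6 (F = 1 + (-413 - 1*(-438))/6 = 1 + (-413 + 438)/6 = 1 + (⅙)*25 = 1 + 25/6 = 31/6 ≈ 5.1667)
V = 2 (V = -2*(-1) = 2)
V + F*Z(39) = 2 + (31/6)*(-2) = 2 - 31/3 = -25/3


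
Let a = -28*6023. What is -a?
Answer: 168644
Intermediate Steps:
a = -168644
-a = -1*(-168644) = 168644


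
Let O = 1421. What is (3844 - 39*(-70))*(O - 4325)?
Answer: -19090896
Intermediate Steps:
(3844 - 39*(-70))*(O - 4325) = (3844 - 39*(-70))*(1421 - 4325) = (3844 + 2730)*(-2904) = 6574*(-2904) = -19090896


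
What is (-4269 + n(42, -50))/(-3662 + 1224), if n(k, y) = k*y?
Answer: 6369/2438 ≈ 2.6124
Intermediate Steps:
(-4269 + n(42, -50))/(-3662 + 1224) = (-4269 + 42*(-50))/(-3662 + 1224) = (-4269 - 2100)/(-2438) = -6369*(-1/2438) = 6369/2438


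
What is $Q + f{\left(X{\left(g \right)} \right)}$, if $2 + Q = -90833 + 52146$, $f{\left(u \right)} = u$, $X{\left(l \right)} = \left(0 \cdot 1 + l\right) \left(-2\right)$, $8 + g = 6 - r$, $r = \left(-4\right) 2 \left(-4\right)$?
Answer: $-38621$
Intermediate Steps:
$r = 32$ ($r = \left(-8\right) \left(-4\right) = 32$)
$g = -34$ ($g = -8 + \left(6 - 32\right) = -8 - 26 = -34$)
$X{\left(l \right)} = - 2 l$ ($X{\left(l \right)} = \left(0 + l\right) \left(-2\right) = l \left(-2\right) = - 2 l$)
$Q = -38689$ ($Q = -2 + \left(-90833 + 52146\right) = -2 - 38687 = -38689$)
$Q + f{\left(X{\left(g \right)} \right)} = -38689 - -68 = -38689 + 68 = -38621$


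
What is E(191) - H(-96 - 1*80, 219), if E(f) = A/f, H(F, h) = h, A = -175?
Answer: -42004/191 ≈ -219.92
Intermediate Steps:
E(f) = -175/f
E(191) - H(-96 - 1*80, 219) = -175/191 - 1*219 = -175*1/191 - 219 = -175/191 - 219 = -42004/191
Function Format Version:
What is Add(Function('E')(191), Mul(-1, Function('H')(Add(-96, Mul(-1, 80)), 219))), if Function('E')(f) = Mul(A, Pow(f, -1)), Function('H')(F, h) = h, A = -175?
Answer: Rational(-42004, 191) ≈ -219.92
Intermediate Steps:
Function('E')(f) = Mul(-175, Pow(f, -1))
Add(Function('E')(191), Mul(-1, Function('H')(Add(-96, Mul(-1, 80)), 219))) = Add(Mul(-175, Pow(191, -1)), Mul(-1, 219)) = Add(Mul(-175, Rational(1, 191)), -219) = Add(Rational(-175, 191), -219) = Rational(-42004, 191)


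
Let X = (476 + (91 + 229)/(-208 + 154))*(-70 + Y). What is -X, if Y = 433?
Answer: -1535732/9 ≈ -1.7064e+5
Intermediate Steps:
X = 1535732/9 (X = (476 + (91 + 229)/(-208 + 154))*(-70 + 433) = (476 + 320/(-54))*363 = (476 + 320*(-1/54))*363 = (476 - 160/27)*363 = (12692/27)*363 = 1535732/9 ≈ 1.7064e+5)
-X = -1*1535732/9 = -1535732/9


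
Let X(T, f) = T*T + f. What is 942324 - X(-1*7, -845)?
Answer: 943120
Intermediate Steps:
X(T, f) = f + T² (X(T, f) = T² + f = f + T²)
942324 - X(-1*7, -845) = 942324 - (-845 + (-1*7)²) = 942324 - (-845 + (-7)²) = 942324 - (-845 + 49) = 942324 - 1*(-796) = 942324 + 796 = 943120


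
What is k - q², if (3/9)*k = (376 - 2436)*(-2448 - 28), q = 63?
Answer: 15297711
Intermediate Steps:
k = 15301680 (k = 3*((376 - 2436)*(-2448 - 28)) = 3*(-2060*(-2476)) = 3*5100560 = 15301680)
k - q² = 15301680 - 1*63² = 15301680 - 1*3969 = 15301680 - 3969 = 15297711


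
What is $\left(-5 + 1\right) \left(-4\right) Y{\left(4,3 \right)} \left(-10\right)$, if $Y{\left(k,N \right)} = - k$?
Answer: $640$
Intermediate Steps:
$\left(-5 + 1\right) \left(-4\right) Y{\left(4,3 \right)} \left(-10\right) = \left(-5 + 1\right) \left(-4\right) \left(\left(-1\right) 4\right) \left(-10\right) = \left(-4\right) \left(-4\right) \left(-4\right) \left(-10\right) = 16 \left(-4\right) \left(-10\right) = \left(-64\right) \left(-10\right) = 640$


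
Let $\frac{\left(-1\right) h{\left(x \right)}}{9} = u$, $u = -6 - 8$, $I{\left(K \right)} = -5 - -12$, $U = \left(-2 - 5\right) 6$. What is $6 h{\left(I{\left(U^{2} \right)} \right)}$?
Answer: $756$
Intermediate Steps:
$U = -42$ ($U = \left(-7\right) 6 = -42$)
$I{\left(K \right)} = 7$ ($I{\left(K \right)} = -5 + 12 = 7$)
$u = -14$ ($u = -6 - 8 = -14$)
$h{\left(x \right)} = 126$ ($h{\left(x \right)} = \left(-9\right) \left(-14\right) = 126$)
$6 h{\left(I{\left(U^{2} \right)} \right)} = 6 \cdot 126 = 756$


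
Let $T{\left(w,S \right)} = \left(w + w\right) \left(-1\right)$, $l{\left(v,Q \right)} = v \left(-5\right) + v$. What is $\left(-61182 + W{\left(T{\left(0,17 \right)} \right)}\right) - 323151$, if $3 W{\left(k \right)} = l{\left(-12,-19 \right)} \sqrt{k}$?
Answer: $-384333$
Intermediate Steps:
$l{\left(v,Q \right)} = - 4 v$ ($l{\left(v,Q \right)} = - 5 v + v = - 4 v$)
$T{\left(w,S \right)} = - 2 w$ ($T{\left(w,S \right)} = 2 w \left(-1\right) = - 2 w$)
$W{\left(k \right)} = 16 \sqrt{k}$ ($W{\left(k \right)} = \frac{\left(-4\right) \left(-12\right) \sqrt{k}}{3} = \frac{48 \sqrt{k}}{3} = 16 \sqrt{k}$)
$\left(-61182 + W{\left(T{\left(0,17 \right)} \right)}\right) - 323151 = \left(-61182 + 16 \sqrt{\left(-2\right) 0}\right) - 323151 = \left(-61182 + 16 \sqrt{0}\right) - 323151 = \left(-61182 + 16 \cdot 0\right) - 323151 = \left(-61182 + 0\right) - 323151 = -61182 - 323151 = -384333$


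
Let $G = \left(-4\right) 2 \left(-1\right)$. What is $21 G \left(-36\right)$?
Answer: $-6048$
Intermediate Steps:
$G = 8$ ($G = \left(-8\right) \left(-1\right) = 8$)
$21 G \left(-36\right) = 21 \cdot 8 \left(-36\right) = 168 \left(-36\right) = -6048$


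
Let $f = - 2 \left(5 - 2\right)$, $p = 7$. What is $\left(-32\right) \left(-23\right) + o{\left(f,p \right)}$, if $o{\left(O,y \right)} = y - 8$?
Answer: $735$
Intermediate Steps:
$f = -6$ ($f = \left(-2\right) 3 = -6$)
$o{\left(O,y \right)} = -8 + y$
$\left(-32\right) \left(-23\right) + o{\left(f,p \right)} = \left(-32\right) \left(-23\right) + \left(-8 + 7\right) = 736 - 1 = 735$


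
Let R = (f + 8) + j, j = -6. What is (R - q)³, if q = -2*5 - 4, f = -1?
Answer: 3375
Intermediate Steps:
q = -14 (q = -10 - 4 = -14)
R = 1 (R = (-1 + 8) - 6 = 7 - 6 = 1)
(R - q)³ = (1 - 1*(-14))³ = (1 + 14)³ = 15³ = 3375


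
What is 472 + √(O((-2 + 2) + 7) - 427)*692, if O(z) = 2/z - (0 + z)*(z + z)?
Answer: 472 + 692*I*√25711/7 ≈ 472.0 + 15851.0*I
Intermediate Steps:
O(z) = -2*z² + 2/z (O(z) = 2/z - z*2*z = 2/z - 2*z² = -2*z² + 2/z)
472 + √(O((-2 + 2) + 7) - 427)*692 = 472 + √(2*(1 - ((-2 + 2) + 7)³)/((-2 + 2) + 7) - 427)*692 = 472 + √(2*(1 - (0 + 7)³)/(0 + 7) - 427)*692 = 472 + √(2*(1 - 1*7³)/7 - 427)*692 = 472 + √(2*(⅐)*(1 - 1*343) - 427)*692 = 472 + √(2*(⅐)*(1 - 343) - 427)*692 = 472 + √(2*(⅐)*(-342) - 427)*692 = 472 + √(-684/7 - 427)*692 = 472 + √(-3673/7)*692 = 472 + (I*√25711/7)*692 = 472 + 692*I*√25711/7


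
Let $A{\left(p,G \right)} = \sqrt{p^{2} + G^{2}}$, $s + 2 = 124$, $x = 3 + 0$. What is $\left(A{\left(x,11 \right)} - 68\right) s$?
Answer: $-8296 + 122 \sqrt{130} \approx -6905.0$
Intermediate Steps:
$x = 3$
$s = 122$ ($s = -2 + 124 = 122$)
$A{\left(p,G \right)} = \sqrt{G^{2} + p^{2}}$
$\left(A{\left(x,11 \right)} - 68\right) s = \left(\sqrt{11^{2} + 3^{2}} - 68\right) 122 = \left(\sqrt{121 + 9} - 68\right) 122 = \left(\sqrt{130} - 68\right) 122 = \left(-68 + \sqrt{130}\right) 122 = -8296 + 122 \sqrt{130}$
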